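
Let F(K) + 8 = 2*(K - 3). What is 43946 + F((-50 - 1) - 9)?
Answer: 43812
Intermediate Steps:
F(K) = -14 + 2*K (F(K) = -8 + 2*(K - 3) = -8 + 2*(-3 + K) = -8 + (-6 + 2*K) = -14 + 2*K)
43946 + F((-50 - 1) - 9) = 43946 + (-14 + 2*((-50 - 1) - 9)) = 43946 + (-14 + 2*(-51 - 9)) = 43946 + (-14 + 2*(-60)) = 43946 + (-14 - 120) = 43946 - 134 = 43812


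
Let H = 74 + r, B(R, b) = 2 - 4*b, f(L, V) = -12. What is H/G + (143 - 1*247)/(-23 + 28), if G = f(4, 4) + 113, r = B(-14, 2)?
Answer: -10164/505 ≈ -20.127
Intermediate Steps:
r = -6 (r = 2 - 4*2 = 2 - 8 = -6)
G = 101 (G = -12 + 113 = 101)
H = 68 (H = 74 - 6 = 68)
H/G + (143 - 1*247)/(-23 + 28) = 68/101 + (143 - 1*247)/(-23 + 28) = 68*(1/101) + (143 - 247)/5 = 68/101 - 104*⅕ = 68/101 - 104/5 = -10164/505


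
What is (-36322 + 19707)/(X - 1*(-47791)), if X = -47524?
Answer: -16615/267 ≈ -62.228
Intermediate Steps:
(-36322 + 19707)/(X - 1*(-47791)) = (-36322 + 19707)/(-47524 - 1*(-47791)) = -16615/(-47524 + 47791) = -16615/267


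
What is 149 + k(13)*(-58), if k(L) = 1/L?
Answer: 1879/13 ≈ 144.54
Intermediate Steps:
k(L) = 1/L
149 + k(13)*(-58) = 149 - 58/13 = 1879/13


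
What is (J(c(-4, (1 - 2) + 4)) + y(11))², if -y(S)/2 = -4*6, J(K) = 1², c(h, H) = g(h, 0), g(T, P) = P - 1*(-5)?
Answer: 2401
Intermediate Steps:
g(T, P) = 5 + P (g(T, P) = P + 5 = 5 + P)
c(h, H) = 5 (c(h, H) = 5 + 0 = 5)
J(K) = 1
y(S) = 48 (y(S) = -(-8)*6 = -2*(-24) = 48)
(J(c(-4, (1 - 2) + 4)) + y(11))² = (1 + 48)² = 49² = 2401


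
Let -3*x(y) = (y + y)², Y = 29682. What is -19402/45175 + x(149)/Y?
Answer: -2869695596/2011326525 ≈ -1.4268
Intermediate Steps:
x(y) = -4*y²/3 (x(y) = -(y + y)²/3 = -4*y²/3)
-19402/45175 + x(149)/Y = -19402/45175 - 4/3*149²/29682 = -19402*1/45175 - 4/3*22201*(1/29682) = -19402/45175 - 88804/3*1/29682 = -19402/45175 - 44402/44523 = -2869695596/2011326525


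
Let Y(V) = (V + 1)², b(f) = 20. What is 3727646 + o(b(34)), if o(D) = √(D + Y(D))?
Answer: 3727646 + √461 ≈ 3.7277e+6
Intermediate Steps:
Y(V) = (1 + V)²
o(D) = √(D + (1 + D)²)
3727646 + o(b(34)) = 3727646 + √(20 + (1 + 20)²) = 3727646 + √(20 + 21²) = 3727646 + √(20 + 441) = 3727646 + √461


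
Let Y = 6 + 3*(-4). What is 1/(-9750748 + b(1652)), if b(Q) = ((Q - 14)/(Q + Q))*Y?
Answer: -118/1150588615 ≈ -1.0256e-7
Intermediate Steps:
Y = -6 (Y = 6 - 12 = -6)
b(Q) = -3*(-14 + Q)/Q (b(Q) = ((Q - 14)/(Q + Q))*(-6) = ((-14 + Q)/((2*Q)))*(-6) = ((-14 + Q)*(1/(2*Q)))*(-6) = ((-14 + Q)/(2*Q))*(-6) = -3*(-14 + Q)/Q)
1/(-9750748 + b(1652)) = 1/(-9750748 + (-3 + 42/1652)) = 1/(-9750748 + (-3 + 42*(1/1652))) = 1/(-9750748 + (-3 + 3/118)) = 1/(-9750748 - 351/118) = 1/(-1150588615/118) = -118/1150588615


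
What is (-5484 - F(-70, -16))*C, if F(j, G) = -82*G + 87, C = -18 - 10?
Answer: 192724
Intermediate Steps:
C = -28
F(j, G) = 87 - 82*G
(-5484 - F(-70, -16))*C = (-5484 - (87 - 82*(-16)))*(-28) = (-5484 - (87 + 1312))*(-28) = (-5484 - 1*1399)*(-28) = (-5484 - 1399)*(-28) = -6883*(-28) = 192724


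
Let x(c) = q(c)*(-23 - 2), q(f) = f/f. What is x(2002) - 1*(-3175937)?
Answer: 3175912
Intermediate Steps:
q(f) = 1
x(c) = -25 (x(c) = 1*(-23 - 2) = 1*(-25) = -25)
x(2002) - 1*(-3175937) = -25 - 1*(-3175937) = -25 + 3175937 = 3175912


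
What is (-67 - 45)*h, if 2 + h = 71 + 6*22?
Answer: -22512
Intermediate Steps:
h = 201 (h = -2 + (71 + 6*22) = -2 + (71 + 132) = -2 + 203 = 201)
(-67 - 45)*h = (-67 - 45)*201 = -112*201 = -22512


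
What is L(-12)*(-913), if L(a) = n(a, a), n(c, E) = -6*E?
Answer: -65736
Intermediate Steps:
L(a) = -6*a
L(-12)*(-913) = -6*(-12)*(-913) = 72*(-913) = -65736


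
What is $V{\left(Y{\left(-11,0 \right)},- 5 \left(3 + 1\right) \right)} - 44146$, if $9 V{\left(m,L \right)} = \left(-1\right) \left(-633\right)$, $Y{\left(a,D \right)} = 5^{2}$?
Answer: $- \frac{132227}{3} \approx -44076.0$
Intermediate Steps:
$Y{\left(a,D \right)} = 25$
$V{\left(m,L \right)} = \frac{211}{3}$ ($V{\left(m,L \right)} = \frac{\left(-1\right) \left(-633\right)}{9} = \frac{1}{9} \cdot 633 = \frac{211}{3}$)
$V{\left(Y{\left(-11,0 \right)},- 5 \left(3 + 1\right) \right)} - 44146 = \frac{211}{3} - 44146 = - \frac{132227}{3}$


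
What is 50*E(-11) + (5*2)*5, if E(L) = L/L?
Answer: 100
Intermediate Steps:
E(L) = 1
50*E(-11) + (5*2)*5 = 50*1 + (5*2)*5 = 50 + 10*5 = 50 + 50 = 100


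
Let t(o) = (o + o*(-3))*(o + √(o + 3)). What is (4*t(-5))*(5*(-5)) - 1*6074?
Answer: -1074 - 1000*I*√2 ≈ -1074.0 - 1414.2*I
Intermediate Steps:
t(o) = -2*o*(o + √(3 + o)) (t(o) = (o - 3*o)*(o + √(3 + o)) = (-2*o)*(o + √(3 + o)) = -2*o*(o + √(3 + o)))
(4*t(-5))*(5*(-5)) - 1*6074 = (4*(-2*(-5)*(-5 + √(3 - 5))))*(5*(-5)) - 1*6074 = (4*(-2*(-5)*(-5 + √(-2))))*(-25) - 6074 = (4*(-2*(-5)*(-5 + I*√2)))*(-25) - 6074 = (4*(-50 + 10*I*√2))*(-25) - 6074 = (-200 + 40*I*√2)*(-25) - 6074 = (5000 - 1000*I*√2) - 6074 = -1074 - 1000*I*√2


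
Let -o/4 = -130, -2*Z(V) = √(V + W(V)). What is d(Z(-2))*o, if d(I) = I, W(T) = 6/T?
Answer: -260*I*√5 ≈ -581.38*I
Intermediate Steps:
Z(V) = -√(V + 6/V)/2
o = 520 (o = -4*(-130) = 520)
d(Z(-2))*o = -√(-2 + 6/(-2))/2*520 = -√(-2 + 6*(-½))/2*520 = -√(-2 - 3)/2*520 = -I*√5/2*520 = -260*I*√5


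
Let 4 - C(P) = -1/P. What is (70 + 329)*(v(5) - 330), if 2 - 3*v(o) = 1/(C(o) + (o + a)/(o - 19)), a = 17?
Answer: -12093823/92 ≈ -1.3145e+5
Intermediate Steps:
C(P) = 4 + 1/P (C(P) = 4 - (-1)/P = 4 + 1/P)
v(o) = 2/3 - 1/(3*(4 + 1/o + (17 + o)/(-19 + o))) (v(o) = 2/3 - 1/(3*((4 + 1/o) + (o + 17)/(o - 19))) = 2/3 - 1/(3*((4 + 1/o) + (17 + o)/(-19 + o))) = 2/3 - 1/(3*(4 + 1/o + (17 + o)/(-19 + o))))
(70 + 329)*(v(5) - 330) = (70 + 329)*((-38 - 97*5 + 9*5**2)/(3*(-19 - 58*5 + 5*5**2)) - 330) = 399*((-38 - 485 + 9*25)/(3*(-19 - 290 + 5*25)) - 330) = 399*((-38 - 485 + 225)/(3*(-19 - 290 + 125)) - 330) = 399*((1/3)*(-298)/(-184) - 330) = 399*((1/3)*(-1/184)*(-298) - 330) = 399*(149/276 - 330) = 399*(-90931/276) = -12093823/92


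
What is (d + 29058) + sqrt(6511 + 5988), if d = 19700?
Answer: 48758 + sqrt(12499) ≈ 48870.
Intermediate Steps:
(d + 29058) + sqrt(6511 + 5988) = (19700 + 29058) + sqrt(6511 + 5988) = 48758 + sqrt(12499)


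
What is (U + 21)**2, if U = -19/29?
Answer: 348100/841 ≈ 413.91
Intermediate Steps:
U = -19/29 (U = -19*1/29 = -19/29 ≈ -0.65517)
(U + 21)**2 = (-19/29 + 21)**2 = (590/29)**2 = 348100/841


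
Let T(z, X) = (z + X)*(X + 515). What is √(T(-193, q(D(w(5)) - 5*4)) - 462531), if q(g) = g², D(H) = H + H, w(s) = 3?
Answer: I*√460398 ≈ 678.53*I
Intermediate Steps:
D(H) = 2*H
T(z, X) = (515 + X)*(X + z) (T(z, X) = (X + z)*(515 + X) = (515 + X)*(X + z))
√(T(-193, q(D(w(5)) - 5*4)) - 462531) = √((((2*3 - 5*4)²)² + 515*(2*3 - 5*4)² + 515*(-193) + (2*3 - 5*4)²*(-193)) - 462531) = √((((6 - 20)²)² + 515*(6 - 20)² - 99395 + (6 - 20)²*(-193)) - 462531) = √((((-14)²)² + 515*(-14)² - 99395 + (-14)²*(-193)) - 462531) = √((196² + 515*196 - 99395 + 196*(-193)) - 462531) = √((38416 + 100940 - 99395 - 37828) - 462531) = √(2133 - 462531) = √(-460398) = I*√460398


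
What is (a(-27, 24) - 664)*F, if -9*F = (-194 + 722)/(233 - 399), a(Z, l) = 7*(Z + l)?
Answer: -60280/249 ≈ -242.09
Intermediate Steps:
a(Z, l) = 7*Z + 7*l
F = 88/249 (F = -(-194 + 722)/(9*(233 - 399)) = -176/(3*(-166)) = -176*(-1)/(3*166) = -⅑*(-264/83) = 88/249 ≈ 0.35341)
(a(-27, 24) - 664)*F = ((7*(-27) + 7*24) - 664)*(88/249) = ((-189 + 168) - 664)*(88/249) = (-21 - 664)*(88/249) = -685*88/249 = -60280/249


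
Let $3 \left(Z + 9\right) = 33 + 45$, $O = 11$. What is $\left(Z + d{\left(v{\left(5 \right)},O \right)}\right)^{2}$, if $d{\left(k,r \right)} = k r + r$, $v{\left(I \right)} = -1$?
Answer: $289$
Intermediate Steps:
$d{\left(k,r \right)} = r + k r$
$Z = 17$ ($Z = -9 + \frac{33 + 45}{3} = -9 + \frac{1}{3} \cdot 78 = -9 + 26 = 17$)
$\left(Z + d{\left(v{\left(5 \right)},O \right)}\right)^{2} = \left(17 + 11 \left(1 - 1\right)\right)^{2} = \left(17 + 11 \cdot 0\right)^{2} = \left(17 + 0\right)^{2} = 17^{2} = 289$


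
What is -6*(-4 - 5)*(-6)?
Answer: -324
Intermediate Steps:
-6*(-4 - 5)*(-6) = -6*(-9)*(-6) = 54*(-6) = -324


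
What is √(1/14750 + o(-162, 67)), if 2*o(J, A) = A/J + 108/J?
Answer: I*√380686585/26550 ≈ 0.73489*I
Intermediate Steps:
o(J, A) = 54/J + A/(2*J) (o(J, A) = (A/J + 108/J)/2 = (108/J + A/J)/2 = 54/J + A/(2*J))
√(1/14750 + o(-162, 67)) = √(1/14750 + (½)*(108 + 67)/(-162)) = √(1/14750 + (½)*(-1/162)*175) = √(1/14750 - 175/324) = √(-1290463/2389500) = I*√380686585/26550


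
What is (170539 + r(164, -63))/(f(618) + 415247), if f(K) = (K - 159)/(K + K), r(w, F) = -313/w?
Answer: 2880712549/7014358597 ≈ 0.41069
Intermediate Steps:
f(K) = (-159 + K)/(2*K) (f(K) = (-159 + K)/((2*K)) = (-159 + K)*(1/(2*K)) = (-159 + K)/(2*K))
(170539 + r(164, -63))/(f(618) + 415247) = (170539 - 313/164)/((½)*(-159 + 618)/618 + 415247) = (170539 - 313*1/164)/((½)*(1/618)*459 + 415247) = (170539 - 313/164)/(153/412 + 415247) = 27968083/(164*(171081917/412)) = (27968083/164)*(412/171081917) = 2880712549/7014358597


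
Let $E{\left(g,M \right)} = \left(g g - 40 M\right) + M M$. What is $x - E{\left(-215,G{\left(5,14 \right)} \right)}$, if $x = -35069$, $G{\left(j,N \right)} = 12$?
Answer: $-80958$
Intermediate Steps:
$E{\left(g,M \right)} = M^{2} + g^{2} - 40 M$ ($E{\left(g,M \right)} = \left(g^{2} - 40 M\right) + M^{2} = M^{2} + g^{2} - 40 M$)
$x - E{\left(-215,G{\left(5,14 \right)} \right)} = -35069 - \left(12^{2} + \left(-215\right)^{2} - 480\right) = -35069 - \left(144 + 46225 - 480\right) = -35069 - 45889 = -80958$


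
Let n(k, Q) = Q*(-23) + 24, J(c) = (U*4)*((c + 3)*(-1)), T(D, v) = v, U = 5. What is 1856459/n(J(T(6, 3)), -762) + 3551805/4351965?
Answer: 542771917979/5091799050 ≈ 106.60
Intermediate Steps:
J(c) = -60 - 20*c (J(c) = (5*4)*((c + 3)*(-1)) = 20*((3 + c)*(-1)) = 20*(-3 - c) = -60 - 20*c)
n(k, Q) = 24 - 23*Q (n(k, Q) = -23*Q + 24 = 24 - 23*Q)
1856459/n(J(T(6, 3)), -762) + 3551805/4351965 = 1856459/(24 - 23*(-762)) + 3551805/4351965 = 1856459/(24 + 17526) + 3551805*(1/4351965) = 1856459/17550 + 236787/290131 = 542771917979/5091799050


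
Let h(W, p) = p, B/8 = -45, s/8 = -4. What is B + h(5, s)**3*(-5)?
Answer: 163480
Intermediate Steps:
s = -32 (s = 8*(-4) = -32)
B = -360 (B = 8*(-45) = -360)
B + h(5, s)**3*(-5) = -360 + (-32)**3*(-5) = -360 - 32768*(-5) = -360 + 163840 = 163480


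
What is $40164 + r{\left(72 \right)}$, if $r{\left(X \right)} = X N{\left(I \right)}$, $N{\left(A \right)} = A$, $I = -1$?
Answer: $40092$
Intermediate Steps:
$r{\left(X \right)} = - X$ ($r{\left(X \right)} = X \left(-1\right) = - X$)
$40164 + r{\left(72 \right)} = 40164 - 72 = 40092$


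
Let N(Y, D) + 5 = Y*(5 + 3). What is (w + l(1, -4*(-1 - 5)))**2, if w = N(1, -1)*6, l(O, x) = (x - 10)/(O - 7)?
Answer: 2209/9 ≈ 245.44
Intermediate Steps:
N(Y, D) = -5 + 8*Y (N(Y, D) = -5 + Y*(5 + 3) = -5 + Y*8 = -5 + 8*Y)
l(O, x) = (-10 + x)/(-7 + O)
w = 18 (w = (-5 + 8*1)*6 = (-5 + 8)*6 = 3*6 = 18)
(w + l(1, -4*(-1 - 5)))**2 = (18 + (-10 - 4*(-1 - 5))/(-7 + 1))**2 = (18 + (-10 - 4*(-6))/(-6))**2 = (18 - (-10 + 24)/6)**2 = (18 - 1/6*14)**2 = (18 - 7/3)**2 = (47/3)**2 = 2209/9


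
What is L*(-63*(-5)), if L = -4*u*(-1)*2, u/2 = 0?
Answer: 0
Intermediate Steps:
u = 0 (u = 2*0 = 0)
L = 0 (L = -4*0*(-1)*2 = -0*2 = -4*0 = 0)
L*(-63*(-5)) = 0*(-63*(-5)) = 0*315 = 0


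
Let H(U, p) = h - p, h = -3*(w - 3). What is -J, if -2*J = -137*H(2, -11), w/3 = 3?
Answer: 959/2 ≈ 479.50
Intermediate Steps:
w = 9 (w = 3*3 = 9)
h = -18 (h = -3*(9 - 3) = -3*6 = -18)
H(U, p) = -18 - p
J = -959/2 (J = -(-137)*(-18 - 1*(-11))/2 = -(-137)*(-18 + 11)/2 = -(-137)*(-7)/2 = -1/2*959 = -959/2 ≈ -479.50)
-J = -1*(-959/2) = 959/2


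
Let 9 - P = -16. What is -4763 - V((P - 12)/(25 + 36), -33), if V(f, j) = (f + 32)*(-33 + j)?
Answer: -160853/61 ≈ -2636.9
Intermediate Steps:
P = 25 (P = 9 - 1*(-16) = 9 + 16 = 25)
V(f, j) = (-33 + j)*(32 + f) (V(f, j) = (32 + f)*(-33 + j) = (-33 + j)*(32 + f))
-4763 - V((P - 12)/(25 + 36), -33) = -4763 - (-1056 - 33*(25 - 12)/(25 + 36) + 32*(-33) + ((25 - 12)/(25 + 36))*(-33)) = -4763 - (-1056 - 429/61 - 1056 + (13/61)*(-33)) = -4763 - (-1056 - 429/61 - 1056 + (13*(1/61))*(-33)) = -4763 - (-1056 - 33*13/61 - 1056 + (13/61)*(-33)) = -4763 - (-1056 - 429/61 - 1056 - 429/61) = -4763 - 1*(-129690/61) = -4763 + 129690/61 = -160853/61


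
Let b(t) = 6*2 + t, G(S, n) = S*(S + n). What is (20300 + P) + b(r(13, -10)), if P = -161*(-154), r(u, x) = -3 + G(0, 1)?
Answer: 45103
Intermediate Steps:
r(u, x) = -3 (r(u, x) = -3 + 0*(0 + 1) = -3 + 0*1 = -3 + 0 = -3)
P = 24794
b(t) = 12 + t
(20300 + P) + b(r(13, -10)) = (20300 + 24794) + (12 - 3) = 45094 + 9 = 45103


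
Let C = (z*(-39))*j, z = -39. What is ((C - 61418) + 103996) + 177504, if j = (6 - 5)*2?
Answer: 223124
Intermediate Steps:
j = 2 (j = 1*2 = 2)
C = 3042 (C = -39*(-39)*2 = 1521*2 = 3042)
((C - 61418) + 103996) + 177504 = ((3042 - 61418) + 103996) + 177504 = (-58376 + 103996) + 177504 = 45620 + 177504 = 223124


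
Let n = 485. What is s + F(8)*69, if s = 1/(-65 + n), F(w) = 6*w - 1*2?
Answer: 1333081/420 ≈ 3174.0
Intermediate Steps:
F(w) = -2 + 6*w (F(w) = 6*w - 2 = -2 + 6*w)
s = 1/420 (s = 1/(-65 + 485) = 1/420 ≈ 0.0023810)
s + F(8)*69 = 1/420 + (-2 + 6*8)*69 = 1/420 + (-2 + 48)*69 = 1/420 + 46*69 = 1/420 + 3174 = 1333081/420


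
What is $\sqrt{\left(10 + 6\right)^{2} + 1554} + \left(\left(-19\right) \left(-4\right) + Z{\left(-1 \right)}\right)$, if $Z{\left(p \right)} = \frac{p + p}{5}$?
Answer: $\frac{378}{5} + \sqrt{1810} \approx 118.14$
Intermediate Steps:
$Z{\left(p \right)} = \frac{2 p}{5}$ ($Z{\left(p \right)} = 2 p \frac{1}{5} = \frac{2 p}{5}$)
$\sqrt{\left(10 + 6\right)^{2} + 1554} + \left(\left(-19\right) \left(-4\right) + Z{\left(-1 \right)}\right) = \sqrt{\left(10 + 6\right)^{2} + 1554} + \left(\left(-19\right) \left(-4\right) + \frac{2}{5} \left(-1\right)\right) = \sqrt{16^{2} + 1554} + \left(76 - \frac{2}{5}\right) = \sqrt{256 + 1554} + \frac{378}{5} = \sqrt{1810} + \frac{378}{5} = \frac{378}{5} + \sqrt{1810}$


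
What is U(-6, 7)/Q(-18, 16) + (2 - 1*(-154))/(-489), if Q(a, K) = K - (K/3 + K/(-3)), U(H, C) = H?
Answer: -905/1304 ≈ -0.69402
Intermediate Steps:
Q(a, K) = K (Q(a, K) = K - (K*(⅓) + K*(-⅓)) = K - (K/3 - K/3) = K - 1*0 = K + 0 = K)
U(-6, 7)/Q(-18, 16) + (2 - 1*(-154))/(-489) = -6/16 + (2 - 1*(-154))/(-489) = -6*1/16 + (2 + 154)*(-1/489) = -3/8 + 156*(-1/489) = -3/8 - 52/163 = -905/1304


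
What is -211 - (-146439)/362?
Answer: 70057/362 ≈ 193.53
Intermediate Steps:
-211 - (-146439)/362 = -211 - 307*(-477/362) = -211 + 146439/362 = 70057/362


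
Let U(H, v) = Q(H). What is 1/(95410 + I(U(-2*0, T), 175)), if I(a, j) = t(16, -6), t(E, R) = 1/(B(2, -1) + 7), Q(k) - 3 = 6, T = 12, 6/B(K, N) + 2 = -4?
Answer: 6/572461 ≈ 1.0481e-5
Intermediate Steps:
B(K, N) = -1 (B(K, N) = 6/(-2 - 4) = 6/(-6) = 6*(-1/6) = -1)
Q(k) = 9 (Q(k) = 3 + 6 = 9)
U(H, v) = 9
t(E, R) = 1/6 (t(E, R) = 1/(-1 + 7) = 1/6)
I(a, j) = 1/6
1/(95410 + I(U(-2*0, T), 175)) = 1/(95410 + 1/6) = 1/(572461/6) = 6/572461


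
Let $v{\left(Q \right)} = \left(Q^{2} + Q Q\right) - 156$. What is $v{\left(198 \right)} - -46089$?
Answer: $124341$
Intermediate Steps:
$v{\left(Q \right)} = -156 + 2 Q^{2}$ ($v{\left(Q \right)} = \left(Q^{2} + Q^{2}\right) - 156 = 2 Q^{2} - 156 = -156 + 2 Q^{2}$)
$v{\left(198 \right)} - -46089 = \left(-156 + 2 \cdot 198^{2}\right) - -46089 = \left(-156 + 2 \cdot 39204\right) + 46089 = \left(-156 + 78408\right) + 46089 = 78252 + 46089 = 124341$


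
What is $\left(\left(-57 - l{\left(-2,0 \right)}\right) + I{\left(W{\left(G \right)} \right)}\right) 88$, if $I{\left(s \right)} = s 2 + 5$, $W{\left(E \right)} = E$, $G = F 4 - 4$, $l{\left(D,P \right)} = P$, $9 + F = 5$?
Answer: $-8096$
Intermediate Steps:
$F = -4$ ($F = -9 + 5 = -4$)
$G = -20$ ($G = \left(-4\right) 4 - 4 = -16 - 4 = -20$)
$I{\left(s \right)} = 5 + 2 s$ ($I{\left(s \right)} = 2 s + 5 = 5 + 2 s$)
$\left(\left(-57 - l{\left(-2,0 \right)}\right) + I{\left(W{\left(G \right)} \right)}\right) 88 = \left(\left(-57 - 0\right) + \left(5 + 2 \left(-20\right)\right)\right) 88 = \left(\left(-57 + 0\right) + \left(5 - 40\right)\right) 88 = \left(-57 - 35\right) 88 = \left(-92\right) 88 = -8096$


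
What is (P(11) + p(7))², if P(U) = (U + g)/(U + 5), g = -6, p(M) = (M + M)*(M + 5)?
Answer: 7252249/256 ≈ 28329.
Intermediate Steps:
p(M) = 2*M*(5 + M) (p(M) = (2*M)*(5 + M) = 2*M*(5 + M))
P(U) = (-6 + U)/(5 + U) (P(U) = (U - 6)/(U + 5) = (-6 + U)/(5 + U))
(P(11) + p(7))² = ((-6 + 11)/(5 + 11) + 2*7*(5 + 7))² = (5/16 + 2*7*12)² = ((1/16)*5 + 168)² = (5/16 + 168)² = (2693/16)² = 7252249/256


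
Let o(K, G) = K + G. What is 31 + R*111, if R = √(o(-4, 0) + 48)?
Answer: 31 + 222*√11 ≈ 767.29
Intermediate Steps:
o(K, G) = G + K
R = 2*√11 (R = √((0 - 4) + 48) = √(-4 + 48) = √44 = 2*√11 ≈ 6.6332)
31 + R*111 = 31 + (2*√11)*111 = 31 + 222*√11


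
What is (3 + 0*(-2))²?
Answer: 9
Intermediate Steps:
(3 + 0*(-2))² = (3 + 0)² = 3² = 9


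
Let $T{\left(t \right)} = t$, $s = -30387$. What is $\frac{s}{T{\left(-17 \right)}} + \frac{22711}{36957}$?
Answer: $\frac{1123398446}{628269} \approx 1788.1$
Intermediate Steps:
$\frac{s}{T{\left(-17 \right)}} + \frac{22711}{36957} = - \frac{30387}{-17} + \frac{22711}{36957} = \left(-30387\right) \left(- \frac{1}{17}\right) + 22711 \cdot \frac{1}{36957} = \frac{30387}{17} + \frac{22711}{36957} = \frac{1123398446}{628269}$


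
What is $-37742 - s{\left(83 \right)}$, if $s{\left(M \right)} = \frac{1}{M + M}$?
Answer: $- \frac{6265173}{166} \approx -37742.0$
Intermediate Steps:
$s{\left(M \right)} = \frac{1}{2 M}$
$-37742 - s{\left(83 \right)} = -37742 - \frac{1}{2 \cdot 83} = -37742 - \frac{1}{2} \cdot \frac{1}{83} = -37742 - \frac{1}{166} = - \frac{6265173}{166}$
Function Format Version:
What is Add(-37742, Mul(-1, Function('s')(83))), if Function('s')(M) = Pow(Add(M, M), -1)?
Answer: Rational(-6265173, 166) ≈ -37742.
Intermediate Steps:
Function('s')(M) = Mul(Rational(1, 2), Pow(M, -1)) (Function('s')(M) = Pow(Mul(2, M), -1) = Mul(Rational(1, 2), Pow(M, -1)))
Add(-37742, Mul(-1, Function('s')(83))) = Add(-37742, Mul(-1, Mul(Rational(1, 2), Pow(83, -1)))) = Add(-37742, Mul(-1, Mul(Rational(1, 2), Rational(1, 83)))) = Add(-37742, Mul(-1, Rational(1, 166))) = Add(-37742, Rational(-1, 166)) = Rational(-6265173, 166)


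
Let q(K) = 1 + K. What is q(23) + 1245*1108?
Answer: 1379484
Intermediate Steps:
q(23) + 1245*1108 = (1 + 23) + 1245*1108 = 24 + 1379460 = 1379484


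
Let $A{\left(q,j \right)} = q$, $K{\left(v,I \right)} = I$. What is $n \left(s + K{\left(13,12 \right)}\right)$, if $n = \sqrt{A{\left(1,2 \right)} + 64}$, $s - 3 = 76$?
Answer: $91 \sqrt{65} \approx 733.67$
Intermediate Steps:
$s = 79$ ($s = 3 + 76 = 79$)
$n = \sqrt{65}$ ($n = \sqrt{1 + 64} = \sqrt{65} \approx 8.0623$)
$n \left(s + K{\left(13,12 \right)}\right) = \sqrt{65} \left(79 + 12\right) = \sqrt{65} \cdot 91 = 91 \sqrt{65}$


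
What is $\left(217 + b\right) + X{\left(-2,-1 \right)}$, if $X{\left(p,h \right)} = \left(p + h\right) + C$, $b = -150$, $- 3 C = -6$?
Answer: $66$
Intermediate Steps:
$C = 2$ ($C = \left(- \frac{1}{3}\right) \left(-6\right) = 2$)
$X{\left(p,h \right)} = 2 + h + p$ ($X{\left(p,h \right)} = \left(p + h\right) + 2 = \left(h + p\right) + 2 = 2 + h + p$)
$\left(217 + b\right) + X{\left(-2,-1 \right)} = \left(217 - 150\right) - 1 = 67 - 1 = 66$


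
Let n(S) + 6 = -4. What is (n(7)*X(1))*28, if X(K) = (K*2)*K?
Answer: -560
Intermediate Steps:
X(K) = 2*K² (X(K) = (2*K)*K = 2*K²)
n(S) = -10 (n(S) = -6 - 4 = -10)
(n(7)*X(1))*28 = -20*1²*28 = -20*28 = -560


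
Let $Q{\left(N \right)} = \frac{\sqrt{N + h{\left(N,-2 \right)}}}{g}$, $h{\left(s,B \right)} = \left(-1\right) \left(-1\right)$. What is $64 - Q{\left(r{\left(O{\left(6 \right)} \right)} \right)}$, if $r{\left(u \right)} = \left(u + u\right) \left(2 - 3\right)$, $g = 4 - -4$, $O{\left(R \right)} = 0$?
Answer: $\frac{511}{8} \approx 63.875$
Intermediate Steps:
$g = 8$ ($g = 4 + 4 = 8$)
$h{\left(s,B \right)} = 1$
$r{\left(u \right)} = - 2 u$ ($r{\left(u \right)} = 2 u \left(-1\right) = - 2 u$)
$Q{\left(N \right)} = \frac{\sqrt{1 + N}}{8}$ ($Q{\left(N \right)} = \frac{\sqrt{N + 1}}{8} = \sqrt{1 + N} \frac{1}{8} = \frac{\sqrt{1 + N}}{8}$)
$64 - Q{\left(r{\left(O{\left(6 \right)} \right)} \right)} = 64 - \frac{\sqrt{1 - 0}}{8} = 64 - \frac{\sqrt{1 + 0}}{8} = 64 - \frac{\sqrt{1}}{8} = 64 - \frac{1}{8} \cdot 1 = 64 - \frac{1}{8} = \frac{511}{8}$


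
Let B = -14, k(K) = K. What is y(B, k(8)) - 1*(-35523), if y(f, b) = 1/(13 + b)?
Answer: 745984/21 ≈ 35523.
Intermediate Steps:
y(B, k(8)) - 1*(-35523) = 1/(13 + 8) - 1*(-35523) = 1/21 + 35523 = 745984/21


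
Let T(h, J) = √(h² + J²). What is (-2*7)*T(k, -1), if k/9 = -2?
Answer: -70*√13 ≈ -252.39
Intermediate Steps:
k = -18 (k = 9*(-2) = -18)
T(h, J) = √(J² + h²)
(-2*7)*T(k, -1) = (-2*7)*√((-1)² + (-18)²) = -14*√(1 + 324) = -70*√13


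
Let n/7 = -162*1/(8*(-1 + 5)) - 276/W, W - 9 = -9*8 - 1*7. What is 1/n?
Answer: -80/627 ≈ -0.12759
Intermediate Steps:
W = -70 (W = 9 + (-9*8 - 1*7) = 9 + (-72 - 7) = 9 - 79 = -70)
n = -627/80 (n = 7*(-162*1/(8*(-1 + 5)) - 276/(-70)) = 7*(-162/(4*8) - 276*(-1/70)) = 7*(-162/32 + 138/35) = 7*(-162*1/32 + 138/35) = 7*(-81/16 + 138/35) = 7*(-627/560) = -627/80 ≈ -7.8375)
1/n = 1/(-627/80) = -80/627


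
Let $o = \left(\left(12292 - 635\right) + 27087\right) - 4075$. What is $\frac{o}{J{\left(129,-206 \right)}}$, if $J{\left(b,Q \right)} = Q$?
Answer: $- \frac{34669}{206} \approx -168.3$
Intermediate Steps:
$o = 34669$ ($o = \left(\left(12292 - 635\right) + 27087\right) - 4075 = \left(11657 + 27087\right) - 4075 = 38744 - 4075 = 34669$)
$\frac{o}{J{\left(129,-206 \right)}} = \frac{34669}{-206} = 34669 \left(- \frac{1}{206}\right) = - \frac{34669}{206}$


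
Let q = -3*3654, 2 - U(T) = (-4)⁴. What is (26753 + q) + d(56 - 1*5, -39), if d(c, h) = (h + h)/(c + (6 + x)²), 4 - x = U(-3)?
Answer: 367124933/23249 ≈ 15791.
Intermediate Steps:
U(T) = -254 (U(T) = 2 - 1*(-4)⁴ = 2 - 1*256 = 2 - 256 = -254)
x = 258 (x = 4 - 1*(-254) = 4 + 254 = 258)
q = -10962
d(c, h) = 2*h/(69696 + c) (d(c, h) = (h + h)/(c + (6 + 258)²) = (2*h)/(c + 264²) = (2*h)/(c + 69696) = (2*h)/(69696 + c) = 2*h/(69696 + c))
(26753 + q) + d(56 - 1*5, -39) = (26753 - 10962) + 2*(-39)/(69696 + (56 - 1*5)) = 15791 + 2*(-39)/(69696 + (56 - 5)) = 15791 + 2*(-39)/(69696 + 51) = 15791 + 2*(-39)/69747 = 15791 + 2*(-39)*(1/69747) = 15791 - 26/23249 = 367124933/23249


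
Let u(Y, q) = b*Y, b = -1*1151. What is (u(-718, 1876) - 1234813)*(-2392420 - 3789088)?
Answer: 2524496959660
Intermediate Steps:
b = -1151
u(Y, q) = -1151*Y
(u(-718, 1876) - 1234813)*(-2392420 - 3789088) = (-1151*(-718) - 1234813)*(-2392420 - 3789088) = (826418 - 1234813)*(-6181508) = -408395*(-6181508) = 2524496959660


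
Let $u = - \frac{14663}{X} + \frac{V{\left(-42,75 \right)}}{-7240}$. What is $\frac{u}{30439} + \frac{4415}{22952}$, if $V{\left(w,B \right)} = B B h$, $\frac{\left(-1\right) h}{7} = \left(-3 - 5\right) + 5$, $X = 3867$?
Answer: $\frac{11717362342783}{61124268647157} \approx 0.1917$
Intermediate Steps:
$h = 21$ ($h = - 7 \left(\left(-3 - 5\right) + 5\right) = - 7 \left(-8 + 5\right) = \left(-7\right) \left(-3\right) = 21$)
$V{\left(w,B \right)} = 21 B^{2}$ ($V{\left(w,B \right)} = B B 21 = B^{2} \cdot 21 = 21 B^{2}$)
$u = - \frac{112589899}{5599416}$ ($u = - \frac{14663}{3867} + \frac{21 \cdot 75^{2}}{-7240} = \left(-14663\right) \frac{1}{3867} + 21 \cdot 5625 \left(- \frac{1}{7240}\right) = - \frac{14663}{3867} + 118125 \left(- \frac{1}{7240}\right) = - \frac{14663}{3867} - \frac{23625}{1448} = - \frac{112589899}{5599416} \approx -20.107$)
$\frac{u}{30439} + \frac{4415}{22952} = - \frac{112589899}{5599416 \cdot 30439} + \frac{4415}{22952} = \left(- \frac{112589899}{5599416}\right) \frac{1}{30439} + 4415 \cdot \frac{1}{22952} = - \frac{112589899}{170440623624} + \frac{4415}{22952} = \frac{11717362342783}{61124268647157}$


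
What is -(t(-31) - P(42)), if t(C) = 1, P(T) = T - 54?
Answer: -13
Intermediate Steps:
P(T) = -54 + T
-(t(-31) - P(42)) = -(1 - (-54 + 42)) = -(1 - 1*(-12)) = -(1 + 12) = -1*13 = -13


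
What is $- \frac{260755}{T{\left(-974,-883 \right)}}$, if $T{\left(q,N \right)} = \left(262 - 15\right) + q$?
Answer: $\frac{260755}{727} \approx 358.67$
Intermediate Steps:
$T{\left(q,N \right)} = 247 + q$
$- \frac{260755}{T{\left(-974,-883 \right)}} = - \frac{260755}{247 - 974} = - \frac{260755}{-727} = \left(-260755\right) \left(- \frac{1}{727}\right) = \frac{260755}{727}$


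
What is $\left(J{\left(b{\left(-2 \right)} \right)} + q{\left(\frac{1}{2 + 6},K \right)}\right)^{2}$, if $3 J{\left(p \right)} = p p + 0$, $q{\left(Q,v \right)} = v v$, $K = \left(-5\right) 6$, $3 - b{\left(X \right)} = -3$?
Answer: $831744$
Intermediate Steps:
$b{\left(X \right)} = 6$ ($b{\left(X \right)} = 3 - -3 = 3 + 3 = 6$)
$K = -30$
$q{\left(Q,v \right)} = v^{2}$
$J{\left(p \right)} = \frac{p^{2}}{3}$ ($J{\left(p \right)} = \frac{p p + 0}{3} = \frac{p^{2} + 0}{3} = \frac{p^{2}}{3}$)
$\left(J{\left(b{\left(-2 \right)} \right)} + q{\left(\frac{1}{2 + 6},K \right)}\right)^{2} = \left(\frac{6^{2}}{3} + \left(-30\right)^{2}\right)^{2} = \left(\frac{1}{3} \cdot 36 + 900\right)^{2} = \left(12 + 900\right)^{2} = 912^{2} = 831744$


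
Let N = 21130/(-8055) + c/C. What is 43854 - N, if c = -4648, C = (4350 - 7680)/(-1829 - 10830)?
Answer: 6112300688/99345 ≈ 61526.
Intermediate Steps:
C = 3330/12659 (C = -3330/(-12659) = -3330*(-1/12659) = 3330/12659 ≈ 0.26305)
N = -1755625058/99345 (N = 21130/(-8055) - 4648/3330/12659 = 21130*(-1/8055) - 4648*12659/3330 = -4226/1611 - 29419516/1665 = -1755625058/99345 ≈ -17672.)
43854 - N = 43854 - 1*(-1755625058/99345) = 43854 + 1755625058/99345 = 6112300688/99345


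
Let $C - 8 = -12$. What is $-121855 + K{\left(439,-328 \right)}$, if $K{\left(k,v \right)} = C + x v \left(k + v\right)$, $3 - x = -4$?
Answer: $-376715$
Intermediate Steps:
$x = 7$ ($x = 3 - -4 = 3 + 4 = 7$)
$C = -4$ ($C = 8 - 12 = -4$)
$K{\left(k,v \right)} = -4 + 7 v \left(k + v\right)$
$-121855 + K{\left(439,-328 \right)} = -121855 + \left(-4 + 7 \left(-328\right)^{2} + 7 \cdot 439 \left(-328\right)\right) = -121855 - 254860 = -376715$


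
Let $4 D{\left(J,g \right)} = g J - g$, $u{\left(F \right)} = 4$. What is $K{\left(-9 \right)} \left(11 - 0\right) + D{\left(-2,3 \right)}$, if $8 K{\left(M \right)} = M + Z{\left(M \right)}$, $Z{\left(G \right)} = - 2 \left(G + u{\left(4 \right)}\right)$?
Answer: $- \frac{7}{8} \approx -0.875$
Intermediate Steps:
$Z{\left(G \right)} = -8 - 2 G$ ($Z{\left(G \right)} = - 2 \left(G + 4\right) = - 2 \left(4 + G\right) = -8 - 2 G$)
$D{\left(J,g \right)} = - \frac{g}{4} + \frac{J g}{4}$ ($D{\left(J,g \right)} = \frac{g J - g}{4} = \frac{J g - g}{4} = \frac{- g + J g}{4} = - \frac{g}{4} + \frac{J g}{4}$)
$K{\left(M \right)} = -1 - \frac{M}{8}$ ($K{\left(M \right)} = \frac{M - \left(8 + 2 M\right)}{8} = \frac{-8 - M}{8} = -1 - \frac{M}{8}$)
$K{\left(-9 \right)} \left(11 - 0\right) + D{\left(-2,3 \right)} = \left(-1 - - \frac{9}{8}\right) \left(11 - 0\right) + \frac{1}{4} \cdot 3 \left(-1 - 2\right) = \left(-1 + \frac{9}{8}\right) \left(11 + 0\right) + \frac{1}{4} \cdot 3 \left(-3\right) = \frac{1}{8} \cdot 11 - \frac{9}{4} = \frac{11}{8} - \frac{9}{4} = - \frac{7}{8}$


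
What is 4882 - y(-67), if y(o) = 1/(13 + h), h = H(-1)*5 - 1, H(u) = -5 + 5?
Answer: 58583/12 ≈ 4881.9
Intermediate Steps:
H(u) = 0
h = -1 (h = 0*5 - 1 = 0 - 1 = -1)
y(o) = 1/12 (y(o) = 1/(13 - 1) = 1/12)
4882 - y(-67) = 4882 - 1*1/12 = 4882 - 1/12 = 58583/12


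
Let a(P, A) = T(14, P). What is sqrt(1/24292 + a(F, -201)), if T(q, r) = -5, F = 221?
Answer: I*sqrt(737620507)/12146 ≈ 2.2361*I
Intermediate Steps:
a(P, A) = -5
sqrt(1/24292 + a(F, -201)) = sqrt(1/24292 - 5) = sqrt(-121459/24292) = I*sqrt(737620507)/12146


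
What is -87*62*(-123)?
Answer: 663462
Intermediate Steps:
-87*62*(-123) = -5394*(-123) = 663462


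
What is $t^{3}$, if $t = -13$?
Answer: $-2197$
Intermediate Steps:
$t^{3} = \left(-13\right)^{3} = -2197$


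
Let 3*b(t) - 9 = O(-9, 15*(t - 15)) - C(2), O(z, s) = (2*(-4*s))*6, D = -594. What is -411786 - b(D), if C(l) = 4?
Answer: -1673843/3 ≈ -5.5795e+5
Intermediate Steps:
O(z, s) = -48*s (O(z, s) = -8*s*6 = -48*s)
b(t) = 10805/3 - 240*t (b(t) = 3 + (-720*(t - 15) - 1*4)/3 = 3 + (-720*(-15 + t) - 4)/3 = 3 + (-48*(-225 + 15*t) - 4)/3 = 3 + ((10800 - 720*t) - 4)/3 = 3 + (10796 - 720*t)/3 = 3 + (10796/3 - 240*t) = 10805/3 - 240*t)
-411786 - b(D) = -411786 - (10805/3 - 240*(-594)) = -411786 - (10805/3 + 142560) = -411786 - 1*438485/3 = -411786 - 438485/3 = -1673843/3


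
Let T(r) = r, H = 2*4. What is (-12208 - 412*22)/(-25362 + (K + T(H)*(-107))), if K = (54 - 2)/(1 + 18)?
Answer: 202084/249045 ≈ 0.81144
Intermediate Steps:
H = 8
K = 52/19 ≈ 2.7368
(-12208 - 412*22)/(-25362 + (K + T(H)*(-107))) = (-12208 - 412*22)/(-25362 + (52/19 + 8*(-107))) = (-12208 - 9064)/(-25362 + (52/19 - 856)) = -21272/(-25362 - 16212/19) = -21272/(-498090/19) = -21272*(-19/498090) = 202084/249045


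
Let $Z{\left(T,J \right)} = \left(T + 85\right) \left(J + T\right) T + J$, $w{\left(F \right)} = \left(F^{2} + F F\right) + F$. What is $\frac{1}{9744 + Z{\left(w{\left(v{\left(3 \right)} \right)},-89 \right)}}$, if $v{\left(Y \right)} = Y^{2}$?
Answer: $\frac{1}{3599287} \approx 2.7783 \cdot 10^{-7}$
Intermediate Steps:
$w{\left(F \right)} = F + 2 F^{2}$ ($w{\left(F \right)} = \left(F^{2} + F^{2}\right) + F = 2 F^{2} + F = F + 2 F^{2}$)
$Z{\left(T,J \right)} = J + T \left(85 + T\right) \left(J + T\right)$ ($Z{\left(T,J \right)} = \left(85 + T\right) \left(J + T\right) T + J = T \left(85 + T\right) \left(J + T\right) + J = J + T \left(85 + T\right) \left(J + T\right)$)
$\frac{1}{9744 + Z{\left(w{\left(v{\left(3 \right)} \right)},-89 \right)}} = \frac{1}{9744 + \left(-89 + \left(3^{2} \left(1 + 2 \cdot 3^{2}\right)\right)^{3} + 85 \left(3^{2} \left(1 + 2 \cdot 3^{2}\right)\right)^{2} - 89 \left(3^{2} \left(1 + 2 \cdot 3^{2}\right)\right)^{2} + 85 \left(-89\right) 3^{2} \left(1 + 2 \cdot 3^{2}\right)\right)} = \frac{1}{9744 + \left(-89 + \left(9 \left(1 + 2 \cdot 9\right)\right)^{3} + 85 \left(9 \left(1 + 2 \cdot 9\right)\right)^{2} - 89 \left(9 \left(1 + 2 \cdot 9\right)\right)^{2} + 85 \left(-89\right) 9 \left(1 + 2 \cdot 9\right)\right)} = \frac{1}{9744 + \left(-89 + \left(9 \left(1 + 18\right)\right)^{3} + 85 \left(9 \left(1 + 18\right)\right)^{2} - 89 \left(9 \left(1 + 18\right)\right)^{2} + 85 \left(-89\right) 9 \left(1 + 18\right)\right)} = \frac{1}{9744 + \left(-89 + \left(9 \cdot 19\right)^{3} + 85 \left(9 \cdot 19\right)^{2} - 89 \left(9 \cdot 19\right)^{2} + 85 \left(-89\right) 9 \cdot 19\right)} = \frac{1}{9744 + \left(-89 + 171^{3} + 85 \cdot 171^{2} - 89 \cdot 171^{2} + 85 \left(-89\right) 171\right)} = \frac{1}{9744 - -3589543} = \frac{1}{9744 + 3589543} = \frac{1}{3599287}$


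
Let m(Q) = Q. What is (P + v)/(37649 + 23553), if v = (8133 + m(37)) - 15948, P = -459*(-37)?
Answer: 9205/61202 ≈ 0.15040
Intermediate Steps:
P = 16983
v = -7778 (v = (8133 + 37) - 15948 = 8170 - 15948 = -7778)
(P + v)/(37649 + 23553) = (16983 - 7778)/(37649 + 23553) = 9205/61202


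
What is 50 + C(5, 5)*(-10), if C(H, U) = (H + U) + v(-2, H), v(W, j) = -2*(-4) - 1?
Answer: -120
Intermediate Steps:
v(W, j) = 7 (v(W, j) = 8 - 1 = 7)
C(H, U) = 7 + H + U (C(H, U) = (H + U) + 7 = 7 + H + U)
50 + C(5, 5)*(-10) = 50 + (7 + 5 + 5)*(-10) = 50 + 17*(-10) = 50 - 170 = -120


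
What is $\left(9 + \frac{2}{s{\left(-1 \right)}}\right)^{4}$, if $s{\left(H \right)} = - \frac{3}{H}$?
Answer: $\frac{707281}{81} \approx 8731.9$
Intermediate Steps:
$\left(9 + \frac{2}{s{\left(-1 \right)}}\right)^{4} = \left(9 + \frac{2}{\left(-3\right) \frac{1}{-1}}\right)^{4} = \left(9 + \frac{2}{\left(-3\right) \left(-1\right)}\right)^{4} = \left(9 + \frac{2}{3}\right)^{4} = \left(\frac{29}{3}\right)^{4} = \frac{707281}{81}$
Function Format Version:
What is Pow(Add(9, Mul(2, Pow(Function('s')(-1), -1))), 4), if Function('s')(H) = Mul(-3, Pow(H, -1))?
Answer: Rational(707281, 81) ≈ 8731.9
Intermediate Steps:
Pow(Add(9, Mul(2, Pow(Function('s')(-1), -1))), 4) = Pow(Add(9, Mul(2, Pow(Mul(-3, Pow(-1, -1)), -1))), 4) = Pow(Add(9, Mul(2, Pow(Mul(-3, -1), -1))), 4) = Pow(Add(9, Mul(2, Pow(3, -1))), 4) = Pow(Add(9, Mul(2, Rational(1, 3))), 4) = Pow(Add(9, Rational(2, 3)), 4) = Pow(Rational(29, 3), 4) = Rational(707281, 81)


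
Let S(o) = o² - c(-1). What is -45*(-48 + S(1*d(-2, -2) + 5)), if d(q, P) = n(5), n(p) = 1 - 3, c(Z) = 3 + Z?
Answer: 1845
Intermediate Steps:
n(p) = -2
d(q, P) = -2
S(o) = -2 + o² (S(o) = o² - (3 - 1) = o² - 1*2 = o² - 2 = -2 + o²)
-45*(-48 + S(1*d(-2, -2) + 5)) = -45*(-48 + (-2 + (1*(-2) + 5)²)) = -45*(-48 + (-2 + (-2 + 5)²)) = -45*(-48 + (-2 + 3²)) = -45*(-48 + (-2 + 9)) = -45*(-48 + 7) = -45*(-41) = 1845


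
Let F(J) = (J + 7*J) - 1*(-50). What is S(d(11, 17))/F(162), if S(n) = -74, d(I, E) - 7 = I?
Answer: -37/673 ≈ -0.054978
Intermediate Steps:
d(I, E) = 7 + I
F(J) = 50 + 8*J (F(J) = 8*J + 50 = 50 + 8*J)
S(d(11, 17))/F(162) = -74/(50 + 8*162) = -74/(50 + 1296) = -74/1346 = -74*1/1346 = -37/673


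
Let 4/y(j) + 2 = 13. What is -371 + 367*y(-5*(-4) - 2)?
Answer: -2613/11 ≈ -237.55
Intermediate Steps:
y(j) = 4/11 (y(j) = 4/(-2 + 13) = 4/11)
-371 + 367*y(-5*(-4) - 2) = -371 + 367*(4/11) = -371 + 1468/11 = -2613/11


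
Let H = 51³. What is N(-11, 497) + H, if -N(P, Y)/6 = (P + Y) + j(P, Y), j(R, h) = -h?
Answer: 132717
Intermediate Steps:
N(P, Y) = -6*P (N(P, Y) = -6*((P + Y) - Y) = -6*P)
H = 132651
N(-11, 497) + H = -6*(-11) + 132651 = 66 + 132651 = 132717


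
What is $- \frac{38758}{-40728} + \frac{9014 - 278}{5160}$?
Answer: $\frac{11578981}{4378260} \approx 2.6447$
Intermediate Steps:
$- \frac{38758}{-40728} + \frac{9014 - 278}{5160} = \left(-38758\right) \left(- \frac{1}{40728}\right) + \left(9014 - 278\right) \frac{1}{5160} = \frac{19379}{20364} + 8736 \cdot \frac{1}{5160} = \frac{19379}{20364} + \frac{364}{215} = \frac{11578981}{4378260}$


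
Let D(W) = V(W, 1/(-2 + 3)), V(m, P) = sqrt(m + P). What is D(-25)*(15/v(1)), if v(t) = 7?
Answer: 30*I*sqrt(6)/7 ≈ 10.498*I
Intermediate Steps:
V(m, P) = sqrt(P + m)
D(W) = sqrt(1 + W) (D(W) = sqrt(1/(-2 + 3) + W) = sqrt(1/1 + W) = sqrt(1 + W))
D(-25)*(15/v(1)) = sqrt(1 - 25)*(15/7) = sqrt(-24)*(15*(1/7)) = (2*I*sqrt(6))*(15/7) = 30*I*sqrt(6)/7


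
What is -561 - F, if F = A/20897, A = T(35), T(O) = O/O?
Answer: -11723218/20897 ≈ -561.00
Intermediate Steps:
T(O) = 1
A = 1
F = 1/20897 ≈ 4.7854e-5
-561 - F = -561 - 1*1/20897 = -561 - 1/20897 = -11723218/20897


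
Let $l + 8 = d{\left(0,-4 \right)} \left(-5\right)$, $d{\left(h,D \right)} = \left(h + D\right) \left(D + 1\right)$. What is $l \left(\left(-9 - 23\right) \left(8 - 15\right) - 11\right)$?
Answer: $-14484$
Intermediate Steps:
$d{\left(h,D \right)} = \left(1 + D\right) \left(D + h\right)$ ($d{\left(h,D \right)} = \left(D + h\right) \left(1 + D\right) = \left(1 + D\right) \left(D + h\right)$)
$l = -68$ ($l = -8 + \left(-4 + 0 + \left(-4\right)^{2} - 0\right) \left(-5\right) = -8 + \left(-4 + 0 + 16 + 0\right) \left(-5\right) = -8 + 12 \left(-5\right) = -8 - 60 = -68$)
$l \left(\left(-9 - 23\right) \left(8 - 15\right) - 11\right) = - 68 \left(\left(-9 - 23\right) \left(8 - 15\right) - 11\right) = - 68 \left(\left(-32\right) \left(-7\right) - 11\right) = - 68 \left(224 - 11\right) = \left(-68\right) 213 = -14484$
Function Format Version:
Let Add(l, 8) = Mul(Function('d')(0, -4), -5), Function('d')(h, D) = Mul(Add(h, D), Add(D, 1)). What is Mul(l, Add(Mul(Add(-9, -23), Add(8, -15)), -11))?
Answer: -14484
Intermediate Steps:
Function('d')(h, D) = Mul(Add(1, D), Add(D, h)) (Function('d')(h, D) = Mul(Add(D, h), Add(1, D)) = Mul(Add(1, D), Add(D, h)))
l = -68 (l = Add(-8, Mul(Add(-4, 0, Pow(-4, 2), Mul(-4, 0)), -5)) = Add(-8, Mul(Add(-4, 0, 16, 0), -5)) = Add(-8, Mul(12, -5)) = Add(-8, -60) = -68)
Mul(l, Add(Mul(Add(-9, -23), Add(8, -15)), -11)) = Mul(-68, Add(Mul(Add(-9, -23), Add(8, -15)), -11)) = Mul(-68, Add(Mul(-32, -7), -11)) = Mul(-68, Add(224, -11)) = Mul(-68, 213) = -14484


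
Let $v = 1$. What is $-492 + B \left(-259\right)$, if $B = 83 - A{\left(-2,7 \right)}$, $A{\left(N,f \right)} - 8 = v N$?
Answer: $-20435$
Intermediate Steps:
$A{\left(N,f \right)} = 8 + N$ ($A{\left(N,f \right)} = 8 + 1 N = 8 + N$)
$B = 77$ ($B = 83 - \left(8 - 2\right) = 83 - 6 = 77$)
$-492 + B \left(-259\right) = -492 + 77 \left(-259\right) = -492 - 19943 = -20435$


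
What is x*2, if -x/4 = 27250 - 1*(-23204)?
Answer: -403632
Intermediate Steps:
x = -201816 (x = -4*(27250 - 1*(-23204)) = -4*(27250 + 23204) = -4*50454 = -201816)
x*2 = -201816*2 = -403632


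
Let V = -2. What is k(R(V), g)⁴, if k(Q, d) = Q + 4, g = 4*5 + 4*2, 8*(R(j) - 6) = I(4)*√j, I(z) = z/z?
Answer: (80 + I*√2)⁴/4096 ≈ 9981.3 + 706.89*I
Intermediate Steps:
I(z) = 1
R(j) = 6 + √j/8 (R(j) = 6 + (1*√j)/8 = 6 + √j/8)
g = 28 (g = 20 + 8 = 28)
k(Q, d) = 4 + Q
k(R(V), g)⁴ = (4 + (6 + √(-2)/8))⁴ = (4 + (6 + (I*√2)/8))⁴ = (4 + (6 + I*√2/8))⁴ = (10 + I*√2/8)⁴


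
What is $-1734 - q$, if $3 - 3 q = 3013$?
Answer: $- \frac{2192}{3} \approx -730.67$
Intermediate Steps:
$q = - \frac{3010}{3}$ ($q = 1 - \frac{3013}{3} = - \frac{3010}{3} \approx -1003.3$)
$-1734 - q = -1734 - - \frac{3010}{3} = -1734 + \frac{3010}{3} = - \frac{2192}{3}$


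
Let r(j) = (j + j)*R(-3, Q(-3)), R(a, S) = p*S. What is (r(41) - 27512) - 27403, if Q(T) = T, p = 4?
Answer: -55899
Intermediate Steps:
R(a, S) = 4*S
r(j) = -24*j (r(j) = (j + j)*(4*(-3)) = (2*j)*(-12) = -24*j)
(r(41) - 27512) - 27403 = (-24*41 - 27512) - 27403 = (-984 - 27512) - 27403 = -28496 - 27403 = -55899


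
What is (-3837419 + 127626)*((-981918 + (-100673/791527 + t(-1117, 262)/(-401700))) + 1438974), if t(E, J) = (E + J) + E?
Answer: -134780340724954212402098/79489098975 ≈ -1.6956e+12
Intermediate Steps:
t(E, J) = J + 2*E
(-3837419 + 127626)*((-981918 + (-100673/791527 + t(-1117, 262)/(-401700))) + 1438974) = (-3837419 + 127626)*((-981918 + (-100673/791527 + (262 + 2*(-1117))/(-401700))) + 1438974) = -3709793*((-981918 + (-100673*1/791527 + (262 - 2234)*(-1/401700))) + 1438974) = -3709793*((-981918 + (-100673/791527 - 1972*(-1/401700))) + 1438974) = -3709793*((-981918 + (-100673/791527 + 493/100425)) + 1438974) = -3709793*((-981918 - 9719863214/79489098975) + 1438974) = -3709793*(-78051786807197264/79489098975 + 1438974) = -3709793*36330959901254386/79489098975 = -134780340724954212402098/79489098975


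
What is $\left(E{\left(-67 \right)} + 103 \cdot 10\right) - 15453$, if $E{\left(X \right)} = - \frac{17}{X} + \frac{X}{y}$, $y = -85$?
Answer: $- \frac{82133051}{5695} \approx -14422.0$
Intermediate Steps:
$E{\left(X \right)} = - \frac{17}{X} - \frac{X}{85}$ ($E{\left(X \right)} = - \frac{17}{X} + \frac{X}{-85} = - \frac{17}{X} + X \left(- \frac{1}{85}\right) = - \frac{17}{X} - \frac{X}{85}$)
$\left(E{\left(-67 \right)} + 103 \cdot 10\right) - 15453 = \left(\left(- \frac{17}{-67} - - \frac{67}{85}\right) + 103 \cdot 10\right) - 15453 = \left(\left(\left(-17\right) \left(- \frac{1}{67}\right) + \frac{67}{85}\right) + 1030\right) - 15453 = \left(\left(\frac{17}{67} + \frac{67}{85}\right) + 1030\right) - 15453 = \left(\frac{5934}{5695} + 1030\right) - 15453 = \frac{5871784}{5695} - 15453 = - \frac{82133051}{5695}$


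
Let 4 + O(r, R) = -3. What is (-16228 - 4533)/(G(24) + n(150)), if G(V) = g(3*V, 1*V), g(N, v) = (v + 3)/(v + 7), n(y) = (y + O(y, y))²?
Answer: -643591/633946 ≈ -1.0152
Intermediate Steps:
O(r, R) = -7 (O(r, R) = -4 - 3 = -7)
n(y) = (-7 + y)² (n(y) = (y - 7)² = (-7 + y)²)
g(N, v) = (3 + v)/(7 + v)
G(V) = (3 + V)/(7 + V) (G(V) = (3 + 1*V)/(7 + 1*V) = (3 + V)/(7 + V))
(-16228 - 4533)/(G(24) + n(150)) = (-16228 - 4533)/((3 + 24)/(7 + 24) + (-7 + 150)²) = -20761/(27/31 + 143²) = -20761/((1/31)*27 + 20449) = -20761/(27/31 + 20449) = -20761/633946/31 = -20761*31/633946 = -643591/633946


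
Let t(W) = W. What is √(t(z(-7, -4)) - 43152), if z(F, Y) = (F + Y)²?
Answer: I*√43031 ≈ 207.44*I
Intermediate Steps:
√(t(z(-7, -4)) - 43152) = √((-7 - 4)² - 43152) = √((-11)² - 43152) = √(121 - 43152) = √(-43031) = I*√43031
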